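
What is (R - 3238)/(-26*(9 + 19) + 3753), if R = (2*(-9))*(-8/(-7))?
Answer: -4562/4235 ≈ -1.0772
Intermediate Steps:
R = -144/7 (R = -(-144)*(-1)/7 = -18*8/7 = -144/7 ≈ -20.571)
(R - 3238)/(-26*(9 + 19) + 3753) = (-144/7 - 3238)/(-26*(9 + 19) + 3753) = -22810/(7*(-26*28 + 3753)) = -22810/(7*(-728 + 3753)) = -22810/7/3025 = -22810/7*1/3025 = -4562/4235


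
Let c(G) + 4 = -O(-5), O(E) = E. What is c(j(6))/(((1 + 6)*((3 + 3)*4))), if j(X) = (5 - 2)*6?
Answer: 1/168 ≈ 0.0059524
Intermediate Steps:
j(X) = 18 (j(X) = 3*6 = 18)
c(G) = 1 (c(G) = -4 - 1*(-5) = -4 + 5 = 1)
c(j(6))/(((1 + 6)*((3 + 3)*4))) = 1/((1 + 6)*((3 + 3)*4)) = 1/(7*(6*4)) = 1/(7*24) = 1/168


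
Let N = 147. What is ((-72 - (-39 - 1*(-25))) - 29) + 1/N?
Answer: -12788/147 ≈ -86.993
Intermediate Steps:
((-72 - (-39 - 1*(-25))) - 29) + 1/N = ((-72 - (-39 - 1*(-25))) - 29) + 1/147 = ((-72 - (-39 + 25)) - 29) + 1/147 = ((-72 - 1*(-14)) - 29) + 1/147 = ((-72 + 14) - 29) + 1/147 = (-58 - 29) + 1/147 = -87 + 1/147 = -12788/147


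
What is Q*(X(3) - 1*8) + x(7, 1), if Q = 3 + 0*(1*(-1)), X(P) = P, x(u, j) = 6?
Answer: -9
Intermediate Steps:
Q = 3 (Q = 3 + 0*(-1) = 3 + 0 = 3)
Q*(X(3) - 1*8) + x(7, 1) = 3*(3 - 1*8) + 6 = 3*(3 - 8) + 6 = 3*(-5) + 6 = -15 + 6 = -9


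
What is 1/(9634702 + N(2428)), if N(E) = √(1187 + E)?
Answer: 9634702/92827482625189 - √3615/92827482625189 ≈ 1.0379e-7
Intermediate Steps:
1/(9634702 + N(2428)) = 1/(9634702 + √(1187 + 2428)) = 1/(9634702 + √3615)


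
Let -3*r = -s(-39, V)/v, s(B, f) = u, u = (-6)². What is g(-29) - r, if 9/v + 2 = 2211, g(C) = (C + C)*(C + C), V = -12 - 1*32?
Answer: 1256/3 ≈ 418.67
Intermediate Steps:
V = -44 (V = -12 - 32 = -44)
u = 36
g(C) = 4*C² (g(C) = (2*C)*(2*C) = 4*C²)
s(B, f) = 36
v = 9/2209 (v = 9/(-2 + 2211) = 9/2209 ≈ 0.0040742)
r = 8836/3 (r = -(-1)*36/(9/2209)/3 = -(-1)*36*(2209/9)/3 = -(-1)*8836/3 = -⅓*(-8836) = 8836/3 ≈ 2945.3)
g(-29) - r = 4*(-29)² - 1*8836/3 = 4*841 - 8836/3 = 3364 - 8836/3 = 1256/3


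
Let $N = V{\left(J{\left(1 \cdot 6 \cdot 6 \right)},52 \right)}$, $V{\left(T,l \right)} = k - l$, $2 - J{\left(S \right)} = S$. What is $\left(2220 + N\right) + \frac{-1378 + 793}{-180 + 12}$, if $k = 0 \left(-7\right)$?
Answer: $\frac{121603}{56} \approx 2171.5$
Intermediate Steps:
$k = 0$
$J{\left(S \right)} = 2 - S$
$V{\left(T,l \right)} = - l$ ($V{\left(T,l \right)} = 0 - l = - l$)
$N = -52$ ($N = \left(-1\right) 52 = -52$)
$\left(2220 + N\right) + \frac{-1378 + 793}{-180 + 12} = \left(2220 - 52\right) + \frac{-1378 + 793}{-180 + 12} = 2168 - \frac{585}{-168} = 2168 - - \frac{195}{56} = 2168 + \frac{195}{56} = \frac{121603}{56}$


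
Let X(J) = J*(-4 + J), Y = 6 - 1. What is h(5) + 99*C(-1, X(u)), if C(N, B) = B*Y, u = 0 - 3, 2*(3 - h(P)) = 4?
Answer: 10396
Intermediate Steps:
Y = 5
h(P) = 1 (h(P) = 3 - 1/2*4 = 3 - 2 = 1)
u = -3
C(N, B) = 5*B (C(N, B) = B*5 = 5*B)
h(5) + 99*C(-1, X(u)) = 1 + 99*(5*(-3*(-4 - 3))) = 1 + 99*(5*(-3*(-7))) = 1 + 99*(5*21) = 1 + 99*105 = 1 + 10395 = 10396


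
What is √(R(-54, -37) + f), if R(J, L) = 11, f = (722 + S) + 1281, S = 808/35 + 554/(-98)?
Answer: √2488505/35 ≈ 45.071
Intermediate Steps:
S = 4271/245 (S = 808*(1/35) + 554*(-1/98) = 808/35 - 277/49 = 4271/245 ≈ 17.433)
f = 495006/245 (f = (722 + 4271/245) + 1281 = 181161/245 + 1281 = 495006/245 ≈ 2020.4)
√(R(-54, -37) + f) = √(11 + 495006/245) = √(497701/245) = √2488505/35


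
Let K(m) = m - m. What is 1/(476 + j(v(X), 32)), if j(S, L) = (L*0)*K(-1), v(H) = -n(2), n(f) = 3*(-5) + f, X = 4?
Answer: 1/476 ≈ 0.0021008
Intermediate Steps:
K(m) = 0
n(f) = -15 + f
v(H) = 13 (v(H) = -(-15 + 2) = -1*(-13) = 13)
j(S, L) = 0 (j(S, L) = (L*0)*0 = 0*0 = 0)
1/(476 + j(v(X), 32)) = 1/(476 + 0) = 1/476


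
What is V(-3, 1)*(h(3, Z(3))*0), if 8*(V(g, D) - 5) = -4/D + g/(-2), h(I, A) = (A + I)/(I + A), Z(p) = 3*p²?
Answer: 0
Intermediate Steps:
h(I, A) = 1 (h(I, A) = (A + I)/(A + I) = 1)
V(g, D) = 5 - 1/(2*D) - g/16 (V(g, D) = 5 + (-4/D + g/(-2))/8 = 5 + (-4/D + g*(-½))/8 = 5 + (-4/D - g/2)/8 = 5 + (-1/(2*D) - g/16) = 5 - 1/(2*D) - g/16)
V(-3, 1)*(h(3, Z(3))*0) = (5 - ½/1 - 1/16*(-3))*(1*0) = (5 - ½*1 + 3/16)*0 = (5 - ½ + 3/16)*0 = (75/16)*0 = 0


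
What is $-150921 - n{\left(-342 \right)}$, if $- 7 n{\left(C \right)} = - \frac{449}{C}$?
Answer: $- \frac{361304425}{2394} \approx -1.5092 \cdot 10^{5}$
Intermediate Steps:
$n{\left(C \right)} = \frac{449}{7 C}$ ($n{\left(C \right)} = - \frac{\left(-449\right) \frac{1}{C}}{7} = \frac{449}{7 C}$)
$-150921 - n{\left(-342 \right)} = -150921 - \frac{449}{7 \left(-342\right)} = -150921 - \frac{449}{7} \left(- \frac{1}{342}\right) = -150921 - - \frac{449}{2394} = -150921 + \frac{449}{2394} = - \frac{361304425}{2394}$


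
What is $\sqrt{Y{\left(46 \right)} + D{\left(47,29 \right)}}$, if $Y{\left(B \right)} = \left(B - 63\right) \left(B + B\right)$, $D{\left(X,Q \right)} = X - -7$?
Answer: $i \sqrt{1510} \approx 38.859 i$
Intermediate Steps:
$D{\left(X,Q \right)} = 7 + X$ ($D{\left(X,Q \right)} = X + 7 = 7 + X$)
$Y{\left(B \right)} = 2 B \left(-63 + B\right)$ ($Y{\left(B \right)} = \left(-63 + B\right) 2 B = 2 B \left(-63 + B\right)$)
$\sqrt{Y{\left(46 \right)} + D{\left(47,29 \right)}} = \sqrt{2 \cdot 46 \left(-63 + 46\right) + \left(7 + 47\right)} = \sqrt{2 \cdot 46 \left(-17\right) + 54} = \sqrt{-1564 + 54} = \sqrt{-1510} = i \sqrt{1510}$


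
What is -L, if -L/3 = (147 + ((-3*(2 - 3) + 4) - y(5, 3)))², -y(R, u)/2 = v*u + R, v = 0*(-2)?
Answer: 80688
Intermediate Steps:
v = 0
y(R, u) = -2*R (y(R, u) = -2*(0*u + R) = -2*(0 + R) = -2*R)
L = -80688 (L = -3*(147 + ((-3*(2 - 3) + 4) - (-2)*5))² = -3*(147 + ((-3*(-1) + 4) - 1*(-10)))² = -3*(147 + ((3 + 4) + 10))² = -3*(147 + (7 + 10))² = -3*(147 + 17)² = -3*164² = -3*26896 = -80688)
-L = -1*(-80688) = 80688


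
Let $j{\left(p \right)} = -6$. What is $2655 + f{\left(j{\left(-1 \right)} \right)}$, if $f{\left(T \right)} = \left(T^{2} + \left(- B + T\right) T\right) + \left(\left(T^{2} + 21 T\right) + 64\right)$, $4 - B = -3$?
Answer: $2743$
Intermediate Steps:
$B = 7$ ($B = 4 - -3 = 4 + 3 = 7$)
$f{\left(T \right)} = 64 + 2 T^{2} + 21 T + T \left(-7 + T\right)$ ($f{\left(T \right)} = \left(T^{2} + \left(\left(-1\right) 7 + T\right) T\right) + \left(\left(T^{2} + 21 T\right) + 64\right) = \left(T^{2} + \left(-7 + T\right) T\right) + \left(64 + T^{2} + 21 T\right) = \left(T^{2} + T \left(-7 + T\right)\right) + \left(64 + T^{2} + 21 T\right) = 64 + 2 T^{2} + 21 T + T \left(-7 + T\right)$)
$2655 + f{\left(j{\left(-1 \right)} \right)} = 2655 + \left(64 + 3 \left(-6\right)^{2} + 14 \left(-6\right)\right) = 2655 + \left(64 + 3 \cdot 36 - 84\right) = 2655 + \left(64 + 108 - 84\right) = 2655 + 88 = 2743$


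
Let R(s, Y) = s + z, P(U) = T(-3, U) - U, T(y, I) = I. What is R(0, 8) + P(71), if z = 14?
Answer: 14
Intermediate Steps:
P(U) = 0 (P(U) = U - U = 0)
R(s, Y) = 14 + s (R(s, Y) = s + 14 = 14 + s)
R(0, 8) + P(71) = (14 + 0) + 0 = 14 + 0 = 14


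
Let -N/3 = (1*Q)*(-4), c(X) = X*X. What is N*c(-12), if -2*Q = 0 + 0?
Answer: 0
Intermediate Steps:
Q = 0 (Q = -(0 + 0)/2 = -½*0 = 0)
c(X) = X²
N = 0 (N = -3*1*0*(-4) = -0*(-4) = -3*0 = 0)
N*c(-12) = 0*(-12)² = 0*144 = 0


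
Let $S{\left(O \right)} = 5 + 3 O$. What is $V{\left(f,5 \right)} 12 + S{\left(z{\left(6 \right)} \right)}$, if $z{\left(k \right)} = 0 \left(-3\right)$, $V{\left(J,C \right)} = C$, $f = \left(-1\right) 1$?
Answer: $65$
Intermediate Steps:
$f = -1$
$z{\left(k \right)} = 0$
$V{\left(f,5 \right)} 12 + S{\left(z{\left(6 \right)} \right)} = 5 \cdot 12 + \left(5 + 3 \cdot 0\right) = 60 + \left(5 + 0\right) = 60 + 5 = 65$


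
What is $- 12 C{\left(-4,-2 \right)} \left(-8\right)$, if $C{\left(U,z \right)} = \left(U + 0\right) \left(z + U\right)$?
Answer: $2304$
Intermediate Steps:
$C{\left(U,z \right)} = U \left(U + z\right)$
$- 12 C{\left(-4,-2 \right)} \left(-8\right) = - 12 \left(- 4 \left(-4 - 2\right)\right) \left(-8\right) = - 12 \left(\left(-4\right) \left(-6\right)\right) \left(-8\right) = \left(-12\right) 24 \left(-8\right) = \left(-288\right) \left(-8\right) = 2304$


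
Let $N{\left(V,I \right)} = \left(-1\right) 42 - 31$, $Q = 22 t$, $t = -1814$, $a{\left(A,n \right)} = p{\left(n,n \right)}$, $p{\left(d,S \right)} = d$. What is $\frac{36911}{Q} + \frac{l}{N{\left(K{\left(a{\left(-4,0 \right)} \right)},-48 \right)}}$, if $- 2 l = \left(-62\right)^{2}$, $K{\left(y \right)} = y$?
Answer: $\frac{74008673}{2913284} \approx 25.404$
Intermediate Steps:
$a{\left(A,n \right)} = n$
$Q = -39908$ ($Q = 22 \left(-1814\right) = -39908$)
$N{\left(V,I \right)} = -73$ ($N{\left(V,I \right)} = -42 - 31 = -73$)
$l = -1922$ ($l = - \frac{\left(-62\right)^{2}}{2} = \left(- \frac{1}{2}\right) 3844 = -1922$)
$\frac{36911}{Q} + \frac{l}{N{\left(K{\left(a{\left(-4,0 \right)} \right)},-48 \right)}} = \frac{36911}{-39908} - \frac{1922}{-73} = 36911 \left(- \frac{1}{39908}\right) - - \frac{1922}{73} = - \frac{36911}{39908} + \frac{1922}{73} = \frac{74008673}{2913284}$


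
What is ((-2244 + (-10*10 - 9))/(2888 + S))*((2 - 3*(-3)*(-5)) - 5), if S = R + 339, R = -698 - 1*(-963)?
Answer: 9412/291 ≈ 32.344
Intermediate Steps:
R = 265 (R = -698 + 963 = 265)
S = 604 (S = 265 + 339 = 604)
((-2244 + (-10*10 - 9))/(2888 + S))*((2 - 3*(-3)*(-5)) - 5) = ((-2244 + (-10*10 - 9))/(2888 + 604))*((2 - 3*(-3)*(-5)) - 5) = ((-2244 + (-100 - 9))/3492)*((2 + 9*(-5)) - 5) = ((-2244 - 109)*(1/3492))*((2 - 45) - 5) = (-2353*1/3492)*(-43 - 5) = -2353/3492*(-48) = 9412/291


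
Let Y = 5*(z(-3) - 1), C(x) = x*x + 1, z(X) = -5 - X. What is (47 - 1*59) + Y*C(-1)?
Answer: -42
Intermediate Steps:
C(x) = 1 + x² (C(x) = x² + 1 = 1 + x²)
Y = -15 (Y = 5*((-5 - 1*(-3)) - 1) = 5*((-5 + 3) - 1) = 5*(-2 - 1) = 5*(-3) = -15)
(47 - 1*59) + Y*C(-1) = (47 - 1*59) - 15*(1 + (-1)²) = (47 - 59) - 15*(1 + 1) = -12 - 15*2 = -12 - 30 = -42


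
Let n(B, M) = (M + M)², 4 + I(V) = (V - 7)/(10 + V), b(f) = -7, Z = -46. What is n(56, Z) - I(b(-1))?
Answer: 25418/3 ≈ 8472.7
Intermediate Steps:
I(V) = -4 + (-7 + V)/(10 + V) (I(V) = -4 + (V - 7)/(10 + V) = -4 + (-7 + V)/(10 + V))
n(B, M) = 4*M² (n(B, M) = (2*M)² = 4*M²)
n(56, Z) - I(b(-1)) = 4*(-46)² - (-47 - 3*(-7))/(10 - 7) = 4*2116 - (-47 + 21)/3 = 8464 - (-26)/3 = 8464 - 1*(-26/3) = 8464 + 26/3 = 25418/3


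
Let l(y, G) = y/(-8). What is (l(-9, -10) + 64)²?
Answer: 271441/64 ≈ 4241.3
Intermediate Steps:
l(y, G) = -y/8 (l(y, G) = y*(-⅛) = -y/8)
(l(-9, -10) + 64)² = (-⅛*(-9) + 64)² = (9/8 + 64)² = (521/8)² = 271441/64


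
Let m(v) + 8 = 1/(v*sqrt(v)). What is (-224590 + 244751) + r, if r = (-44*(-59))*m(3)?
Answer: -607 + 2596*sqrt(3)/9 ≈ -107.40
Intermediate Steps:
m(v) = -8 + v**(-3/2) (m(v) = -8 + 1/(v*sqrt(v)) = -8 + 1/(v**(3/2)) = -8 + v**(-3/2))
r = -20768 + 2596*sqrt(3)/9 (r = (-44*(-59))*(-8 + 3**(-3/2)) = 2596*(-8 + sqrt(3)/9) = -20768 + 2596*sqrt(3)/9 ≈ -20268.)
(-224590 + 244751) + r = (-224590 + 244751) + (-20768 + 2596*sqrt(3)/9) = 20161 + (-20768 + 2596*sqrt(3)/9) = -607 + 2596*sqrt(3)/9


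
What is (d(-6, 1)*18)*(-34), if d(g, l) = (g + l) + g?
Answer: 6732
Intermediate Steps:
d(g, l) = l + 2*g
(d(-6, 1)*18)*(-34) = ((1 + 2*(-6))*18)*(-34) = ((1 - 12)*18)*(-34) = -11*18*(-34) = -198*(-34) = 6732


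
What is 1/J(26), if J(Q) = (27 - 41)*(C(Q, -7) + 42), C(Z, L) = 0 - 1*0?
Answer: -1/588 ≈ -0.0017007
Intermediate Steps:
C(Z, L) = 0 (C(Z, L) = 0 + 0 = 0)
J(Q) = -588 (J(Q) = (27 - 41)*(0 + 42) = -14*42 = -588)
1/J(26) = 1/(-588) = -1/588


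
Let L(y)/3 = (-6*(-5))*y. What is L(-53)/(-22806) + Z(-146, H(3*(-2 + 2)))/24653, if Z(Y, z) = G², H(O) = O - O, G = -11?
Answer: 6686352/31235351 ≈ 0.21406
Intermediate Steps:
L(y) = 90*y (L(y) = 3*((-6*(-5))*y) = 3*(30*y) = 90*y)
H(O) = 0
Z(Y, z) = 121 (Z(Y, z) = (-11)² = 121)
L(-53)/(-22806) + Z(-146, H(3*(-2 + 2)))/24653 = (90*(-53))/(-22806) + 121/24653 = -4770*(-1/22806) + 121*(1/24653) = 265/1267 + 121/24653 = 6686352/31235351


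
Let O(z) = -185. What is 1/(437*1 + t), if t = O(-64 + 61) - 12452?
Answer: -1/12200 ≈ -8.1967e-5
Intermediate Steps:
t = -12637 (t = -185 - 12452 = -12637)
1/(437*1 + t) = 1/(437*1 - 12637) = 1/(437 - 12637) = 1/(-12200) = -1/12200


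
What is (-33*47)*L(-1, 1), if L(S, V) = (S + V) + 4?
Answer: -6204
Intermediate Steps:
L(S, V) = 4 + S + V
(-33*47)*L(-1, 1) = (-33*47)*(4 - 1 + 1) = -1551*4 = -6204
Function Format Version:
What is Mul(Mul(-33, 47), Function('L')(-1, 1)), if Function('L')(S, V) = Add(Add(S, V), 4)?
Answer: -6204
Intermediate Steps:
Function('L')(S, V) = Add(4, S, V)
Mul(Mul(-33, 47), Function('L')(-1, 1)) = Mul(Mul(-33, 47), Add(4, -1, 1)) = Mul(-1551, 4) = -6204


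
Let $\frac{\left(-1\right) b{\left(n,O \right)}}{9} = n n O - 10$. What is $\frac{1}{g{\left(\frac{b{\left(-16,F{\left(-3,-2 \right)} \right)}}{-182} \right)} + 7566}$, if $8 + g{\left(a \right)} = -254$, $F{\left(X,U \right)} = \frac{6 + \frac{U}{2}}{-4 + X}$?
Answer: $\frac{1}{7304} \approx 0.00013691$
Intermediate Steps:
$F{\left(X,U \right)} = \frac{6 + \frac{U}{2}}{-4 + X}$ ($F{\left(X,U \right)} = \frac{6 + U \frac{1}{2}}{-4 + X} = \frac{6 + \frac{U}{2}}{-4 + X}$)
$b{\left(n,O \right)} = 90 - 9 O n^{2}$ ($b{\left(n,O \right)} = - 9 \left(n n O - 10\right) = - 9 \left(n^{2} O - 10\right) = - 9 \left(O n^{2} - 10\right) = - 9 \left(-10 + O n^{2}\right) = 90 - 9 O n^{2}$)
$g{\left(a \right)} = -262$ ($g{\left(a \right)} = -8 - 254 = -262$)
$\frac{1}{g{\left(\frac{b{\left(-16,F{\left(-3,-2 \right)} \right)}}{-182} \right)} + 7566} = \frac{1}{-262 + 7566} = \frac{1}{7304}$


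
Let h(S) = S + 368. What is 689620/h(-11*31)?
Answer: 689620/27 ≈ 25541.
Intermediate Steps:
h(S) = 368 + S
689620/h(-11*31) = 689620/(368 - 11*31) = 689620/(368 - 341) = 689620/27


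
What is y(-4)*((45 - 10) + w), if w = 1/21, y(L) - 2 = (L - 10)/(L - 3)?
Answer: 2944/21 ≈ 140.19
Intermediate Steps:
y(L) = 2 + (-10 + L)/(-3 + L) (y(L) = 2 + (L - 10)/(L - 3) = 2 + (-10 + L)/(-3 + L))
w = 1/21 ≈ 0.047619
y(-4)*((45 - 10) + w) = ((-16 + 3*(-4))/(-3 - 4))*((45 - 10) + 1/21) = ((-16 - 12)/(-7))*(35 + 1/21) = -⅐*(-28)*(736/21) = 4*(736/21) = 2944/21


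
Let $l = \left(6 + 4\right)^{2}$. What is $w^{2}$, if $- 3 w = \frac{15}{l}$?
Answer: $\frac{1}{400} \approx 0.0025$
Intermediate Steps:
$l = 100$ ($l = 10^{2} = 100$)
$w = - \frac{1}{20}$ ($w = - \frac{15 \cdot \frac{1}{100}}{3} = \left(- \frac{1}{3}\right) \frac{3}{20} = - \frac{1}{20} \approx -0.05$)
$w^{2} = \left(- \frac{1}{20}\right)^{2} = \frac{1}{400}$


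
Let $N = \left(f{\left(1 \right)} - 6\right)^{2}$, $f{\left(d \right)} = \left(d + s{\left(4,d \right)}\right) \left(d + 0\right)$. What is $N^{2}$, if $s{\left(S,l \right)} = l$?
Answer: $256$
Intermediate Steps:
$f{\left(d \right)} = 2 d^{2}$ ($f{\left(d \right)} = \left(d + d\right) \left(d + 0\right) = 2 d d = 2 d^{2}$)
$N = 16$ ($N = \left(2 \cdot 1^{2} - 6\right)^{2} = \left(2 \cdot 1 - 6\right)^{2} = \left(2 - 6\right)^{2} = \left(-4\right)^{2} = 16$)
$N^{2} = 16^{2} = 256$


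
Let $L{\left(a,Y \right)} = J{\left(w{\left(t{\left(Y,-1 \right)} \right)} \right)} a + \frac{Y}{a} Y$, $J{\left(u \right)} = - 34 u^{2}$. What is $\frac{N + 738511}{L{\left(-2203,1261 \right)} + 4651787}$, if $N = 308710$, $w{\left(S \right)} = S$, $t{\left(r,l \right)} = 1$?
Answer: $\frac{2307027863}{10411305746} \approx 0.22159$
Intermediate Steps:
$L{\left(a,Y \right)} = - 34 a + \frac{Y^{2}}{a}$ ($L{\left(a,Y \right)} = - 34 \cdot 1^{2} a + \frac{Y}{a} Y = \left(-34\right) 1 a + \frac{Y^{2}}{a} = - 34 a + \frac{Y^{2}}{a}$)
$\frac{N + 738511}{L{\left(-2203,1261 \right)} + 4651787} = \frac{308710 + 738511}{\left(\left(-34\right) \left(-2203\right) + \frac{1261^{2}}{-2203}\right) + 4651787} = \frac{1047221}{\left(74902 + 1590121 \left(- \frac{1}{2203}\right)\right) + 4651787} = \frac{1047221}{\left(74902 - \frac{1590121}{2203}\right) + 4651787} = \frac{1047221}{\frac{163418985}{2203} + 4651787} = \frac{1047221}{\frac{10411305746}{2203}} = 1047221 \cdot \frac{2203}{10411305746} = \frac{2307027863}{10411305746}$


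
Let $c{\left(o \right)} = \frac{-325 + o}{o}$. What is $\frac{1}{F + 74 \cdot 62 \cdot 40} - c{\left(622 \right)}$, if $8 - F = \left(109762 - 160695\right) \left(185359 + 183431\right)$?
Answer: $- \frac{1394694521246}{2920875394989} \approx -0.47749$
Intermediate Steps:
$c{\left(o \right)} = \frac{-325 + o}{o}$
$F = 18783581078$ ($F = 8 - \left(109762 - 160695\right) \left(185359 + 183431\right) = 8 - \left(-50933\right) 368790 = 8 - -18783581070 = 8 + 18783581070 = 18783581078$)
$\frac{1}{F + 74 \cdot 62 \cdot 40} - c{\left(622 \right)} = \frac{1}{18783581078 + 74 \cdot 62 \cdot 40} - \frac{-325 + 622}{622} = \frac{1}{18783581078 + 4588 \cdot 40} - \frac{1}{622} \cdot 297 = \frac{1}{18783581078 + 183520} - \frac{297}{622} = \frac{1}{18783764598} - \frac{297}{622} = - \frac{1394694521246}{2920875394989}$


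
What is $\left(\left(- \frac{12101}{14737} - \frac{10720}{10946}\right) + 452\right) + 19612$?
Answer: $\frac{1618128759371}{80655601} \approx 20062.0$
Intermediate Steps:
$\left(\left(- \frac{12101}{14737} - \frac{10720}{10946}\right) + 452\right) + 19612 = \left(\left(\left(-12101\right) \frac{1}{14737} - \frac{5360}{5473}\right) + 452\right) + 19612 = \left(\left(- \frac{12101}{14737} - \frac{5360}{5473}\right) + 452\right) + 19612 = \left(- \frac{145219093}{80655601} + 452\right) + 19612 = \frac{36311112559}{80655601} + 19612 = \frac{1618128759371}{80655601}$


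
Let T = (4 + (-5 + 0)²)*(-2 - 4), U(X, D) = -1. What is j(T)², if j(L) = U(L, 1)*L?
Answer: 30276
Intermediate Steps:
T = -174 (T = (4 + (-5)²)*(-6) = (4 + 25)*(-6) = 29*(-6) = -174)
j(L) = -L
j(T)² = (-1*(-174))² = 174² = 30276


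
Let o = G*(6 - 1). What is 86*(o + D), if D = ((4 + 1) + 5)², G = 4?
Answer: 10320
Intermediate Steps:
o = 20 (o = 4*(6 - 1) = 4*5 = 20)
D = 100 (D = (5 + 5)² = 10² = 100)
86*(o + D) = 86*(20 + 100) = 86*120 = 10320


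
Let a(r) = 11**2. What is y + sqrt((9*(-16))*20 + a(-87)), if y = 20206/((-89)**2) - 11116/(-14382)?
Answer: 189326264/56959911 + I*sqrt(2759) ≈ 3.3239 + 52.526*I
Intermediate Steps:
a(r) = 121
y = 189326264/56959911 (y = 20206/7921 - 11116*(-1/14382) = 20206*(1/7921) + 5558/7191 = 20206/7921 + 5558/7191 = 189326264/56959911 ≈ 3.3239)
y + sqrt((9*(-16))*20 + a(-87)) = 189326264/56959911 + sqrt((9*(-16))*20 + 121) = 189326264/56959911 + sqrt(-144*20 + 121) = 189326264/56959911 + sqrt(-2880 + 121) = 189326264/56959911 + sqrt(-2759) = 189326264/56959911 + I*sqrt(2759)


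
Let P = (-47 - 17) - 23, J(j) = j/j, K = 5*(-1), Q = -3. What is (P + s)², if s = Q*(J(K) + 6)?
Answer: 11664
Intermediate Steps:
K = -5
J(j) = 1
s = -21 (s = -3*(1 + 6) = -3*7 = -21)
P = -87 (P = -64 - 23 = -87)
(P + s)² = (-87 - 21)² = (-108)² = 11664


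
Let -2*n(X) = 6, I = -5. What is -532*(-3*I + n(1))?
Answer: -6384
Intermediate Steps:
n(X) = -3 (n(X) = -1/2*6 = -3)
-532*(-3*I + n(1)) = -532*(-3*(-5) - 3) = -532*(15 - 3) = -532*12 = -6384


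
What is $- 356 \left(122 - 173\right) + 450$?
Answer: $18606$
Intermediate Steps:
$- 356 \left(122 - 173\right) + 450 = \left(-356\right) \left(-51\right) + 450 = 18156 + 450 = 18606$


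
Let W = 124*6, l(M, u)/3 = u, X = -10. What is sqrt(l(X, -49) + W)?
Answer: sqrt(597) ≈ 24.434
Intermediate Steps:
l(M, u) = 3*u
W = 744
sqrt(l(X, -49) + W) = sqrt(3*(-49) + 744) = sqrt(-147 + 744) = sqrt(597)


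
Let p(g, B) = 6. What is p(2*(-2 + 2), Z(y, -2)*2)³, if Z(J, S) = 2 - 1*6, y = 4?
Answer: 216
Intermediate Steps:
Z(J, S) = -4 (Z(J, S) = 2 - 6 = -4)
p(2*(-2 + 2), Z(y, -2)*2)³ = 6³ = 216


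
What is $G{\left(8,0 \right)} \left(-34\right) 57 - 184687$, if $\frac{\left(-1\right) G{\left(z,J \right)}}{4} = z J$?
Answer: $-184687$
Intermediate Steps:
$G{\left(z,J \right)} = - 4 J z$ ($G{\left(z,J \right)} = - 4 z J = - 4 J z$)
$G{\left(8,0 \right)} \left(-34\right) 57 - 184687 = \left(-4\right) 0 \cdot 8 \left(-34\right) 57 - 184687 = 0 \left(-34\right) 57 - 184687 = 0 \cdot 57 - 184687 = 0 - 184687 = -184687$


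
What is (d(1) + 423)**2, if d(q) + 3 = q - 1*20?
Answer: 160801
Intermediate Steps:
d(q) = -23 + q (d(q) = -3 + (q - 1*20) = -3 + (q - 20) = -3 + (-20 + q) = -23 + q)
(d(1) + 423)**2 = ((-23 + 1) + 423)**2 = (-22 + 423)**2 = 401**2 = 160801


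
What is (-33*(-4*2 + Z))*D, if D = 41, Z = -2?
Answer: 13530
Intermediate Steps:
(-33*(-4*2 + Z))*D = -33*(-4*2 - 2)*41 = -33*(-8 - 2)*41 = -33*(-10)*41 = 330*41 = 13530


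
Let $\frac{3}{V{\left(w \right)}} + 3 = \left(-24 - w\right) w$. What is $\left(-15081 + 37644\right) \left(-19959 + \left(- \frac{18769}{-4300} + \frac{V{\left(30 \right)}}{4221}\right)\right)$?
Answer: $- \frac{491223570667282637}{1091034700} \approx -4.5024 \cdot 10^{8}$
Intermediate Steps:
$V{\left(w \right)} = \frac{3}{-3 + w \left(-24 - w\right)}$ ($V{\left(w \right)} = \frac{3}{-3 + \left(-24 - w\right) w} = \frac{3}{-3 + w \left(-24 - w\right)}$)
$\left(-15081 + 37644\right) \left(-19959 + \left(- \frac{18769}{-4300} + \frac{V{\left(30 \right)}}{4221}\right)\right) = \left(-15081 + 37644\right) \left(-19959 + \left(- \frac{18769}{-4300} + \frac{\left(-3\right) \frac{1}{3 + 30^{2} + 24 \cdot 30}}{4221}\right)\right) = 22563 \left(-19959 + \left(\left(-18769\right) \left(- \frac{1}{4300}\right) + - \frac{3}{3 + 900 + 720} \cdot \frac{1}{4221}\right)\right) = 22563 \left(-19959 + \left(\frac{18769}{4300} + - \frac{3}{1623} \cdot \frac{1}{4221}\right)\right) = 22563 \left(-19959 + \left(\frac{18769}{4300} + \left(-3\right) \frac{1}{1623} \cdot \frac{1}{4221}\right)\right) = 22563 \left(-19959 + \left(\frac{18769}{4300} - \frac{1}{2283561}\right)\right) = 22563 \left(-19959 + \frac{42860152109}{9819312300}\right) = 22563 \left(- \frac{195940794043591}{9819312300}\right) = - \frac{491223570667282637}{1091034700}$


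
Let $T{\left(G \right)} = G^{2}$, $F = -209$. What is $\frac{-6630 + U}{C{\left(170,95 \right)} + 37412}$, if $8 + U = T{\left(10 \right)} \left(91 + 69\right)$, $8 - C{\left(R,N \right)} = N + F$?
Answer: $\frac{4681}{18767} \approx 0.24943$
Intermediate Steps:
$C{\left(R,N \right)} = 217 - N$ ($C{\left(R,N \right)} = 8 - \left(N - 209\right) = 8 - \left(-209 + N\right) = 217 - N$)
$U = 15992$ ($U = -8 + 10^{2} \left(91 + 69\right) = -8 + 100 \cdot 160 = -8 + 16000 = 15992$)
$\frac{-6630 + U}{C{\left(170,95 \right)} + 37412} = \frac{-6630 + 15992}{\left(217 - 95\right) + 37412} = \frac{9362}{\left(217 - 95\right) + 37412} = \frac{9362}{122 + 37412} = \frac{9362}{37534} = 9362 \cdot \frac{1}{37534} = \frac{4681}{18767}$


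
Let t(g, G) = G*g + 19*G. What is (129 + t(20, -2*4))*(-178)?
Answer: 32574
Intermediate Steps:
t(g, G) = 19*G + G*g
(129 + t(20, -2*4))*(-178) = (129 + (-2*4)*(19 + 20))*(-178) = (129 - 8*39)*(-178) = (129 - 312)*(-178) = -183*(-178) = 32574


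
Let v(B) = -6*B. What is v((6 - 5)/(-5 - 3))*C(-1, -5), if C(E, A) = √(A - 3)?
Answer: 3*I*√2/2 ≈ 2.1213*I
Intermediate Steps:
C(E, A) = √(-3 + A)
v((6 - 5)/(-5 - 3))*C(-1, -5) = (-6*(6 - 5)/(-5 - 3))*√(-3 - 5) = (-6/(-8))*√(-8) = (-6*(-1)/8)*(2*I*√2) = (-6*(-⅛))*(2*I*√2) = 3*(2*I*√2)/4 = 3*I*√2/2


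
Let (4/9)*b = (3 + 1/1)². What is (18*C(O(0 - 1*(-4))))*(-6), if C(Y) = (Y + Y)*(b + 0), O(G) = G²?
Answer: -124416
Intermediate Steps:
b = 36 (b = 9*(3 + 1/1)²/4 = 9*(3 + 1)²/4 = (9/4)*4² = (9/4)*16 = 36)
C(Y) = 72*Y (C(Y) = (Y + Y)*(36 + 0) = (2*Y)*36 = 72*Y)
(18*C(O(0 - 1*(-4))))*(-6) = (18*(72*(0 - 1*(-4))²))*(-6) = (18*(72*(0 + 4)²))*(-6) = (18*(72*4²))*(-6) = (18*(72*16))*(-6) = (18*1152)*(-6) = 20736*(-6) = -124416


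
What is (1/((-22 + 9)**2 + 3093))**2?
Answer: 1/10640644 ≈ 9.3979e-8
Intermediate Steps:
(1/((-22 + 9)**2 + 3093))**2 = (1/((-13)**2 + 3093))**2 = (1/(169 + 3093))**2 = (1/3262)**2 = 1/10640644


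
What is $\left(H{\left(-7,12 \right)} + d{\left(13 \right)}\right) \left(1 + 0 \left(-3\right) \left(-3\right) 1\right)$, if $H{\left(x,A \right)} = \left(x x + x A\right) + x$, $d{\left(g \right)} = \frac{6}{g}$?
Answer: $- \frac{540}{13} \approx -41.538$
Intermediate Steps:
$H{\left(x,A \right)} = x + x^{2} + A x$ ($H{\left(x,A \right)} = \left(x^{2} + A x\right) + x = x + x^{2} + A x$)
$\left(H{\left(-7,12 \right)} + d{\left(13 \right)}\right) \left(1 + 0 \left(-3\right) \left(-3\right) 1\right) = \left(- 7 \left(1 + 12 - 7\right) + \frac{6}{13}\right) \left(1 + 0 \left(-3\right) \left(-3\right) 1\right) = \left(\left(-7\right) 6 + 6 \cdot \frac{1}{13}\right) \left(1 + 0 \cdot 9 \cdot 1\right) = \left(-42 + \frac{6}{13}\right) \left(1 + 0 \cdot 9\right) = - \frac{540 \left(1 + 0\right)}{13} = \left(- \frac{540}{13}\right) 1 = - \frac{540}{13}$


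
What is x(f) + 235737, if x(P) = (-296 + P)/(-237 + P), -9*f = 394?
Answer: 595710457/2527 ≈ 2.3574e+5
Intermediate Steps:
f = -394/9 (f = -1/9*394 = -394/9 ≈ -43.778)
x(P) = (-296 + P)/(-237 + P)
x(f) + 235737 = (-296 - 394/9)/(-237 - 394/9) + 235737 = -3058/9/(-2527/9) + 235737 = -9/2527*(-3058/9) + 235737 = 3058/2527 + 235737 = 595710457/2527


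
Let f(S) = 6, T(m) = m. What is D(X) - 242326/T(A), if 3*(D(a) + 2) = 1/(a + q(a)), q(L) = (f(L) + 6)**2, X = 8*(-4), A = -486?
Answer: 13515905/27216 ≈ 496.62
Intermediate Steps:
X = -32
q(L) = 144 (q(L) = (6 + 6)**2 = 12**2 = 144)
D(a) = -2 + 1/(3*(144 + a)) (D(a) = -2 + 1/(3*(a + 144)) = -2 + 1/(3*(144 + a)))
D(X) - 242326/T(A) = (-863 - 6*(-32))/(3*(144 - 32)) - 242326/(-486) = (1/3)*(-863 + 192)/112 - 242326*(-1)/486 = (1/3)*(1/112)*(-671) - 1*(-121163/243) = -671/336 + 121163/243 = 13515905/27216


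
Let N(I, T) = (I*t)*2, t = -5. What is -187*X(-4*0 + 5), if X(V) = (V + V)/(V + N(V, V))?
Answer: 374/9 ≈ 41.556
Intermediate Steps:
N(I, T) = -10*I (N(I, T) = (I*(-5))*2 = -5*I*2 = -10*I)
X(V) = -2/9 (X(V) = (V + V)/(V - 10*V) = (2*V)/((-9*V)) = (2*V)*(-1/(9*V)) = -2/9)
-187*X(-4*0 + 5) = -187*(-2/9) = 374/9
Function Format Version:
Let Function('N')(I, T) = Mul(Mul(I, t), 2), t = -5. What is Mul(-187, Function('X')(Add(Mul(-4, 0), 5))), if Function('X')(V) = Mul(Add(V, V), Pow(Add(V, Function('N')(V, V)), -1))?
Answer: Rational(374, 9) ≈ 41.556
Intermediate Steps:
Function('N')(I, T) = Mul(-10, I) (Function('N')(I, T) = Mul(Mul(I, -5), 2) = Mul(Mul(-5, I), 2) = Mul(-10, I))
Function('X')(V) = Rational(-2, 9) (Function('X')(V) = Mul(Add(V, V), Pow(Add(V, Mul(-10, V)), -1)) = Mul(Mul(2, V), Pow(Mul(-9, V), -1)) = Mul(Mul(2, V), Mul(Rational(-1, 9), Pow(V, -1))) = Rational(-2, 9))
Mul(-187, Function('X')(Add(Mul(-4, 0), 5))) = Mul(-187, Rational(-2, 9)) = Rational(374, 9)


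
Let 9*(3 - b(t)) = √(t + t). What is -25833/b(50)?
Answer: -232497/17 ≈ -13676.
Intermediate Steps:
b(t) = 3 - √2*√t/9 (b(t) = 3 - √(t + t)/9 = 3 - √2*√t/9)
-25833/b(50) = -25833/(3 - √2*√50/9) = -25833/(3 - √2*5*√2/9) = -25833/(3 - 10/9) = -25833/17/9 = -25833*9/17 = -1*232497/17 = -232497/17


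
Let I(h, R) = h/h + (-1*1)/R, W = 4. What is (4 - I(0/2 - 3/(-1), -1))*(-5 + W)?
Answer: -2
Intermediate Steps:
I(h, R) = 1 - 1/R
(4 - I(0/2 - 3/(-1), -1))*(-5 + W) = (4 - (-1 - 1)/(-1))*(-5 + 4) = (4 - (-1)*(-2))*(-1) = (4 - 1*2)*(-1) = (4 - 2)*(-1) = 2*(-1) = -2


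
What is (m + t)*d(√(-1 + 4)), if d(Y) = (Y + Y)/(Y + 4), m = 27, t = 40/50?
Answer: -834/65 + 1112*√3/65 ≈ 16.801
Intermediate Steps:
t = ⅘ (t = 40*(1/50) = ⅘ ≈ 0.80000)
d(Y) = 2*Y/(4 + Y) (d(Y) = (2*Y)/(4 + Y) = 2*Y/(4 + Y))
(m + t)*d(√(-1 + 4)) = (27 + ⅘)*(2*√(-1 + 4)/(4 + √(-1 + 4))) = 139*(2*√3/(4 + √3))/5 = 278*√3/(5*(4 + √3))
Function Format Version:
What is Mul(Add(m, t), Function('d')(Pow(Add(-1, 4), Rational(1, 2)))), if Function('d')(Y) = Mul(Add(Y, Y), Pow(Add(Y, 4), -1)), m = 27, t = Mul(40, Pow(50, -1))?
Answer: Add(Rational(-834, 65), Mul(Rational(1112, 65), Pow(3, Rational(1, 2)))) ≈ 16.801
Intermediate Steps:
t = Rational(4, 5) (t = Mul(40, Rational(1, 50)) = Rational(4, 5) ≈ 0.80000)
Function('d')(Y) = Mul(2, Y, Pow(Add(4, Y), -1)) (Function('d')(Y) = Mul(Mul(2, Y), Pow(Add(4, Y), -1)) = Mul(2, Y, Pow(Add(4, Y), -1)))
Mul(Add(m, t), Function('d')(Pow(Add(-1, 4), Rational(1, 2)))) = Mul(Add(27, Rational(4, 5)), Mul(2, Pow(Add(-1, 4), Rational(1, 2)), Pow(Add(4, Pow(Add(-1, 4), Rational(1, 2))), -1))) = Mul(Rational(139, 5), Mul(2, Pow(3, Rational(1, 2)), Pow(Add(4, Pow(3, Rational(1, 2))), -1))) = Mul(Rational(278, 5), Pow(3, Rational(1, 2)), Pow(Add(4, Pow(3, Rational(1, 2))), -1))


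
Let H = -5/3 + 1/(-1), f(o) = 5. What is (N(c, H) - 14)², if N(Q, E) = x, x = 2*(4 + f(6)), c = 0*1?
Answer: 16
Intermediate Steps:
c = 0
H = -8/3 (H = -5*⅓ + 1*(-1) = -5/3 - 1 = -8/3 ≈ -2.6667)
x = 18 (x = 2*(4 + 5) = 2*9 = 18)
N(Q, E) = 18
(N(c, H) - 14)² = (18 - 14)² = 4² = 16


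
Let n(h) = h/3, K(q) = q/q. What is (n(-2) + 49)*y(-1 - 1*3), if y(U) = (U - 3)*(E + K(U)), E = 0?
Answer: -1015/3 ≈ -338.33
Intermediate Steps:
K(q) = 1
n(h) = h/3 (n(h) = h*(1/3) = h/3)
y(U) = -3 + U (y(U) = (U - 3)*(0 + 1) = (-3 + U)*1 = -3 + U)
(n(-2) + 49)*y(-1 - 1*3) = ((1/3)*(-2) + 49)*(-3 + (-1 - 1*3)) = (-2/3 + 49)*(-3 + (-1 - 3)) = 145*(-3 - 4)/3 = (145/3)*(-7) = -1015/3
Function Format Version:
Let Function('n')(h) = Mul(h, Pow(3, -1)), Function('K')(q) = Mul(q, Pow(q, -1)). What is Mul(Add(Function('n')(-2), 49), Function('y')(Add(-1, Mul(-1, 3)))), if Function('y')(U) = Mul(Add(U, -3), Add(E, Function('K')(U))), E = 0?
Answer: Rational(-1015, 3) ≈ -338.33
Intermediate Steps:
Function('K')(q) = 1
Function('n')(h) = Mul(Rational(1, 3), h) (Function('n')(h) = Mul(h, Rational(1, 3)) = Mul(Rational(1, 3), h))
Function('y')(U) = Add(-3, U) (Function('y')(U) = Mul(Add(U, -3), Add(0, 1)) = Mul(Add(-3, U), 1) = Add(-3, U))
Mul(Add(Function('n')(-2), 49), Function('y')(Add(-1, Mul(-1, 3)))) = Mul(Add(Mul(Rational(1, 3), -2), 49), Add(-3, Add(-1, Mul(-1, 3)))) = Mul(Add(Rational(-2, 3), 49), Add(-3, Add(-1, -3))) = Mul(Rational(145, 3), Add(-3, -4)) = Mul(Rational(145, 3), -7) = Rational(-1015, 3)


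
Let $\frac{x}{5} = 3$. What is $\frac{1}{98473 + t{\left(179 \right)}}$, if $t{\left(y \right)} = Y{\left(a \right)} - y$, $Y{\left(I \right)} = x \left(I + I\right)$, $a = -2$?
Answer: $\frac{1}{98234} \approx 1.018 \cdot 10^{-5}$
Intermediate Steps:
$x = 15$ ($x = 5 \cdot 3 = 15$)
$Y{\left(I \right)} = 30 I$ ($Y{\left(I \right)} = 15 \left(I + I\right) = 15 \cdot 2 I = 30 I$)
$t{\left(y \right)} = -60 - y$ ($t{\left(y \right)} = 30 \left(-2\right) - y = -60 - y$)
$\frac{1}{98473 + t{\left(179 \right)}} = \frac{1}{98473 - 239} = \frac{1}{98234}$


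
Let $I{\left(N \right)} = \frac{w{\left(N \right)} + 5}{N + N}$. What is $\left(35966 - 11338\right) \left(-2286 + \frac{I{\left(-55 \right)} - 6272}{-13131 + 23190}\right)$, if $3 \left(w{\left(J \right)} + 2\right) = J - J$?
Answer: $- \frac{31155972339782}{553245} \approx -5.6315 \cdot 10^{7}$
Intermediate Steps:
$w{\left(J \right)} = -2$ ($w{\left(J \right)} = -2 + \frac{J - J}{3} = -2 + \frac{1}{3} \cdot 0 = -2 + 0 = -2$)
$I{\left(N \right)} = \frac{3}{2 N}$ ($I{\left(N \right)} = \frac{-2 + 5}{N + N} = \frac{1}{2 N} 3 = \frac{3}{2 N}$)
$\left(35966 - 11338\right) \left(-2286 + \frac{I{\left(-55 \right)} - 6272}{-13131 + 23190}\right) = \left(35966 - 11338\right) \left(-2286 + \frac{\frac{3}{2 \left(-55\right)} - 6272}{-13131 + 23190}\right) = 24628 \left(-2286 + \frac{\frac{3}{2} \left(- \frac{1}{55}\right) - 6272}{10059}\right) = 24628 \left(-2286 + \left(- \frac{3}{110} - 6272\right) \frac{1}{10059}\right) = 24628 \left(-2286 - \frac{689923}{1106490}\right) = 24628 \left(- \frac{2530126063}{1106490}\right) = - \frac{31155972339782}{553245}$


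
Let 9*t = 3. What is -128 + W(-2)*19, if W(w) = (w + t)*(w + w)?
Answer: -4/3 ≈ -1.3333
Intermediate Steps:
t = ⅓ (t = (⅑)*3 = ⅓ ≈ 0.33333)
W(w) = 2*w*(⅓ + w) (W(w) = (w + ⅓)*(w + w) = (⅓ + w)*(2*w) = 2*w*(⅓ + w))
-128 + W(-2)*19 = -128 + ((⅔)*(-2)*(1 + 3*(-2)))*19 = -128 + ((⅔)*(-2)*(1 - 6))*19 = -128 + ((⅔)*(-2)*(-5))*19 = -128 + (20/3)*19 = -128 + 380/3 = -4/3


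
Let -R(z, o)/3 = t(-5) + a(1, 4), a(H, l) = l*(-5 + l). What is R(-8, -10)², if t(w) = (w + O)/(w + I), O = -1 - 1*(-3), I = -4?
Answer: 121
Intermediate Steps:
O = 2 (O = -1 + 3 = 2)
t(w) = (2 + w)/(-4 + w) (t(w) = (w + 2)/(w - 4) = (2 + w)/(-4 + w))
R(z, o) = 11 (R(z, o) = -3*((2 - 5)/(-4 - 5) + 4*(-5 + 4)) = -3*(-3/(-9) + 4*(-1)) = -3*(-⅑*(-3) - 4) = -3*(⅓ - 4) = -3*(-11/3) = 11)
R(-8, -10)² = 11² = 121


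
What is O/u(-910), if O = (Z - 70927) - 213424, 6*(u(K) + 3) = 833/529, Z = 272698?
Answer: 36986622/8689 ≈ 4256.7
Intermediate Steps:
u(K) = -8689/3174 (u(K) = -3 + (833/529)/6 = -3 + (833*(1/529))/6 = -3 + (⅙)*(833/529) = -3 + 833/3174 = -8689/3174)
O = -11653 (O = (272698 - 70927) - 213424 = 201771 - 213424 = -11653)
O/u(-910) = -11653/(-8689/3174) = -11653*(-3174/8689) = 36986622/8689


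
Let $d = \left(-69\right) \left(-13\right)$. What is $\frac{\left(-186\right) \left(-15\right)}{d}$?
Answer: $\frac{930}{299} \approx 3.1104$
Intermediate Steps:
$d = 897$
$\frac{\left(-186\right) \left(-15\right)}{d} = \frac{\left(-186\right) \left(-15\right)}{897} = 2790 \cdot \frac{1}{897} = \frac{930}{299}$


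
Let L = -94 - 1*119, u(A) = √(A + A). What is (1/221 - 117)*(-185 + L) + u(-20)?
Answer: 10290688/221 + 2*I*√10 ≈ 46564.0 + 6.3246*I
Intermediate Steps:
u(A) = √2*√A (u(A) = √(2*A) = √2*√A)
L = -213 (L = -94 - 119 = -213)
(1/221 - 117)*(-185 + L) + u(-20) = (1/221 - 117)*(-185 - 213) + √2*√(-20) = (1/221 - 117)*(-398) + √2*(2*I*√5) = -25856/221*(-398) + 2*I*√10 = 10290688/221 + 2*I*√10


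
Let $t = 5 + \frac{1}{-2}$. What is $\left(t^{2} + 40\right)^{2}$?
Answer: $\frac{58081}{16} \approx 3630.1$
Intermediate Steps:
$t = \frac{9}{2}$ ($t = 5 - \frac{1}{2} = \frac{9}{2} \approx 4.5$)
$\left(t^{2} + 40\right)^{2} = \left(\left(\frac{9}{2}\right)^{2} + 40\right)^{2} = \left(\frac{81}{4} + 40\right)^{2} = \left(\frac{241}{4}\right)^{2} = \frac{58081}{16}$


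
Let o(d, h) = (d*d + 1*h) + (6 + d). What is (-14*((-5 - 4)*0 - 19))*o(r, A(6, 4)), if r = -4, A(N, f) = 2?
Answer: 5320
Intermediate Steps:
o(d, h) = 6 + d + h + d**2 (o(d, h) = (d**2 + h) + (6 + d) = (h + d**2) + (6 + d) = 6 + d + h + d**2)
(-14*((-5 - 4)*0 - 19))*o(r, A(6, 4)) = (-14*((-5 - 4)*0 - 19))*(6 - 4 + 2 + (-4)**2) = (-14*(-9*0 - 19))*(6 - 4 + 2 + 16) = -14*(0 - 19)*20 = -14*(-19)*20 = 266*20 = 5320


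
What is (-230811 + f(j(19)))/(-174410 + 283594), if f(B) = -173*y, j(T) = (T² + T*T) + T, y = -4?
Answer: -230119/109184 ≈ -2.1076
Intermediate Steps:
j(T) = T + 2*T² (j(T) = (T² + T²) + T = 2*T² + T = T + 2*T²)
f(B) = 692 (f(B) = -173*(-4) = 692)
(-230811 + f(j(19)))/(-174410 + 283594) = (-230811 + 692)/(-174410 + 283594) = -230119/109184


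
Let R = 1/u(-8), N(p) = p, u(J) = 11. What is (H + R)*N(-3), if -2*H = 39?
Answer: 1281/22 ≈ 58.227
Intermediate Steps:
H = -39/2 (H = -1/2*39 = -39/2 ≈ -19.500)
R = 1/11 ≈ 0.090909
(H + R)*N(-3) = (-39/2 + 1/11)*(-3) = -427/22*(-3) = 1281/22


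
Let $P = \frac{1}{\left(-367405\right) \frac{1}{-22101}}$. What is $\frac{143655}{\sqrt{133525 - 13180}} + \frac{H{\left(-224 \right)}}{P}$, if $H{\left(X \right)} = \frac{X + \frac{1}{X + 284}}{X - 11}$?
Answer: $\frac{987511159}{62324820} + \frac{9577 \sqrt{120345}}{8023} \approx 429.95$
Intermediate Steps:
$H{\left(X \right)} = \frac{X + \frac{1}{284 + X}}{-11 + X}$
$P = \frac{22101}{367405}$ ($P = \frac{1}{\left(-367405\right) \left(- \frac{1}{22101}\right)} = \frac{1}{\frac{367405}{22101}} = \frac{22101}{367405} \approx 0.060154$)
$\frac{143655}{\sqrt{133525 - 13180}} + \frac{H{\left(-224 \right)}}{P} = \frac{143655}{\sqrt{133525 - 13180}} + \frac{\frac{1}{-3124 + \left(-224\right)^{2} + 273 \left(-224\right)} \left(1 + \left(-224\right)^{2} + 284 \left(-224\right)\right)}{\frac{22101}{367405}} = \frac{143655}{\sqrt{120345}} + \frac{1 + 50176 - 63616}{-3124 + 50176 - 61152} \cdot \frac{367405}{22101} = 143655 \frac{\sqrt{120345}}{120345} + \frac{1}{-14100} \left(-13439\right) \frac{367405}{22101} = \frac{9577 \sqrt{120345}}{8023} + \left(- \frac{1}{14100}\right) \left(-13439\right) \frac{367405}{22101} = \frac{9577 \sqrt{120345}}{8023} + \frac{13439}{14100} \cdot \frac{367405}{22101} = \frac{9577 \sqrt{120345}}{8023} + \frac{987511159}{62324820} = \frac{987511159}{62324820} + \frac{9577 \sqrt{120345}}{8023}$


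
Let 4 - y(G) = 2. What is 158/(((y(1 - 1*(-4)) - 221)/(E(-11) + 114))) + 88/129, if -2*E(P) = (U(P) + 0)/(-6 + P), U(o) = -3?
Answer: -13047373/160089 ≈ -81.501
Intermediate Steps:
y(G) = 2 (y(G) = 4 - 1*2 = 4 - 2 = 2)
E(P) = 3/(2*(-6 + P)) (E(P) = -(-3 + 0)/(2*(-6 + P)) = -(-3)/(2*(-6 + P)) = 3/(2*(-6 + P)))
158/(((y(1 - 1*(-4)) - 221)/(E(-11) + 114))) + 88/129 = 158/(((2 - 221)/(3/(2*(-6 - 11)) + 114))) + 88/129 = 158/((-219/((3/2)/(-17) + 114))) + 88*(1/129) = 158/((-219/((3/2)*(-1/17) + 114))) + 88/129 = 158/((-219/(-3/34 + 114))) + 88/129 = 158/((-219/3873/34)) + 88/129 = 158/((-219*34/3873)) + 88/129 = 158/(-2482/1291) + 88/129 = 158*(-1291/2482) + 88/129 = -101989/1241 + 88/129 = -13047373/160089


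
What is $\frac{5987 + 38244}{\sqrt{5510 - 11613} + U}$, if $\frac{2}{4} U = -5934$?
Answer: $- \frac{524933508}{140855527} - \frac{44231 i \sqrt{6103}}{140855527} \approx -3.7267 - 0.024532 i$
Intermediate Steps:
$U = -11868$ ($U = 2 \left(-5934\right) = -11868$)
$\frac{5987 + 38244}{\sqrt{5510 - 11613} + U} = \frac{5987 + 38244}{\sqrt{5510 - 11613} - 11868} = \frac{44231}{\sqrt{-6103} - 11868} = \frac{44231}{i \sqrt{6103} - 11868} = \frac{44231}{-11868 + i \sqrt{6103}}$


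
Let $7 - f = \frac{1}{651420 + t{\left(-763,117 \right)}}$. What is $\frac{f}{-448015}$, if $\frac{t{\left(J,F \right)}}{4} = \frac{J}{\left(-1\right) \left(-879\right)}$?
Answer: $- \frac{4008165017}{256531206270920} \approx -1.5624 \cdot 10^{-5}$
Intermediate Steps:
$t{\left(J,F \right)} = \frac{4 J}{879}$ ($t{\left(J,F \right)} = 4 \frac{J}{\left(-1\right) \left(-879\right)} = 4 \frac{J}{879} = \frac{4 J}{879}$)
$f = \frac{4008165017}{572595128}$ ($f = 7 - \frac{1}{651420 + \frac{4}{879} \left(-763\right)} = 7 - \frac{1}{651420 - \frac{3052}{879}} = 7 - \frac{1}{\frac{572595128}{879}} = 7 - \frac{879}{572595128} = \frac{4008165017}{572595128} \approx 7.0$)
$\frac{f}{-448015} = \frac{4008165017}{572595128 \left(-448015\right)} = \frac{4008165017}{572595128} \left(- \frac{1}{448015}\right) = - \frac{4008165017}{256531206270920}$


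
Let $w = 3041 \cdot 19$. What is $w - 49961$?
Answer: $7818$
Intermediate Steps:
$w = 57779$
$w - 49961 = 57779 - 49961 = 7818$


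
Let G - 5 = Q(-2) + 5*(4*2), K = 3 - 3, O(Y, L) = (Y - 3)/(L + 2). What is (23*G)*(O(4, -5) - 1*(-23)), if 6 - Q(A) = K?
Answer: 26588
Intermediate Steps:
O(Y, L) = (-3 + Y)/(2 + L)
K = 0
Q(A) = 6 (Q(A) = 6 - 1*0 = 6 + 0 = 6)
G = 51 (G = 5 + (6 + 5*(4*2)) = 5 + (6 + 5*8) = 5 + (6 + 40) = 5 + 46 = 51)
(23*G)*(O(4, -5) - 1*(-23)) = (23*51)*((-3 + 4)/(2 - 5) - 1*(-23)) = 1173*(1/(-3) + 23) = 1173*(-⅓*1 + 23) = 1173*(-⅓ + 23) = 1173*(68/3) = 26588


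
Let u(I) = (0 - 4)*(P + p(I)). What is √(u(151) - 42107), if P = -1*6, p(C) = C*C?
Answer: I*√133287 ≈ 365.08*I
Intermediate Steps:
p(C) = C²
P = -6
u(I) = 24 - 4*I² (u(I) = (0 - 4)*(-6 + I²) = -4*(-6 + I²) = 24 - 4*I²)
√(u(151) - 42107) = √((24 - 4*151²) - 42107) = √((24 - 4*22801) - 42107) = √((24 - 91204) - 42107) = √(-91180 - 42107) = √(-133287) = I*√133287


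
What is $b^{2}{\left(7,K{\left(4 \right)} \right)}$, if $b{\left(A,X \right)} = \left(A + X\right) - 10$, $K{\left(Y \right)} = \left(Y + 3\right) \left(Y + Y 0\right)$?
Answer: $625$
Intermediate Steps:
$K{\left(Y \right)} = Y \left(3 + Y\right)$ ($K{\left(Y \right)} = \left(3 + Y\right) \left(Y + 0\right) = \left(3 + Y\right) Y = Y \left(3 + Y\right)$)
$b{\left(A,X \right)} = -10 + A + X$
$b^{2}{\left(7,K{\left(4 \right)} \right)} = \left(-10 + 7 + 4 \left(3 + 4\right)\right)^{2} = \left(-10 + 7 + 4 \cdot 7\right)^{2} = \left(-10 + 7 + 28\right)^{2} = 25^{2} = 625$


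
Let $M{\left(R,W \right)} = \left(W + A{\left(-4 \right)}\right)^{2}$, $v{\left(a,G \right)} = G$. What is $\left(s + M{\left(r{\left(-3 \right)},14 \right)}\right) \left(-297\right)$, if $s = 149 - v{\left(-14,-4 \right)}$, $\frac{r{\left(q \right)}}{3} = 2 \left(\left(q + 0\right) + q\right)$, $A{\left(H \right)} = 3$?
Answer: $-131274$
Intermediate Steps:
$r{\left(q \right)} = 12 q$ ($r{\left(q \right)} = 3 \cdot 2 \left(\left(q + 0\right) + q\right) = 3 \cdot 2 \left(q + q\right) = 3 \cdot 2 \cdot 2 q = 3 \cdot 4 q = 12 q$)
$s = 153$ ($s = 149 - -4 = 149 + 4 = 153$)
$M{\left(R,W \right)} = \left(3 + W\right)^{2}$ ($M{\left(R,W \right)} = \left(W + 3\right)^{2} = \left(3 + W\right)^{2}$)
$\left(s + M{\left(r{\left(-3 \right)},14 \right)}\right) \left(-297\right) = \left(153 + \left(3 + 14\right)^{2}\right) \left(-297\right) = \left(153 + 17^{2}\right) \left(-297\right) = \left(153 + 289\right) \left(-297\right) = 442 \left(-297\right) = -131274$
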